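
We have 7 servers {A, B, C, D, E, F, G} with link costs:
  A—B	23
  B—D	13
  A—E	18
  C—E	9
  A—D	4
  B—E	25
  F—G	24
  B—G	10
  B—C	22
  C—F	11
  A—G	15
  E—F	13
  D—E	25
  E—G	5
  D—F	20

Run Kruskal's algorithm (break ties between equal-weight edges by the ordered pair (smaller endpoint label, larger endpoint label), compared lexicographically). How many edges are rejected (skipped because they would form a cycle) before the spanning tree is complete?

Kruskal's algorithm — process edges by increasing weight (ties by edge label):
A—D (4): add — endpoints in different components.
E—G (5): add — endpoints in different components.
C—E (9): add — endpoints in different components.
B—G (10): add — endpoints in different components.
C—F (11): add — endpoints in different components.
B—D (13): add — endpoints in different components.
Edges rejected before the tree was complete: 0.

0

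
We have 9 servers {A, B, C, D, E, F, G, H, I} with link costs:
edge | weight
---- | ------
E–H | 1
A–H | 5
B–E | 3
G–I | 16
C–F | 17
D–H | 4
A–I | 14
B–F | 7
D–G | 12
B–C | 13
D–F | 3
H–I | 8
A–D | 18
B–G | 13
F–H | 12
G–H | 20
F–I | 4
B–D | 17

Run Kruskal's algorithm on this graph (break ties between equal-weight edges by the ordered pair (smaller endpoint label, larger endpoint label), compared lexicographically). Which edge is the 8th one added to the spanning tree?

Sort edges by weight, then run Kruskal:
E–H (1): add — endpoints in different components.
B–E (3): add — endpoints in different components.
D–F (3): add — endpoints in different components.
D–H (4): add — endpoints in different components.
F–I (4): add — endpoints in different components.
A–H (5): add — endpoints in different components.
B–F (7): skip — B and F already connected.
H–I (8): skip — H and I already connected.
D–G (12): add — endpoints in different components.
F–H (12): skip — F and H already connected.
B–C (13): add — endpoints in different components.
The 8th edge added is B–C.

B-C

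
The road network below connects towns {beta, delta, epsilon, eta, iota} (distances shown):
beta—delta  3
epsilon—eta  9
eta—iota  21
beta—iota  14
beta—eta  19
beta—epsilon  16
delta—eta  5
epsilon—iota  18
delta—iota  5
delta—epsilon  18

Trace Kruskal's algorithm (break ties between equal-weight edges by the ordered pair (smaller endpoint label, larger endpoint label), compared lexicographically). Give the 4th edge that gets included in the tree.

Sort edges by weight, then run Kruskal:
beta—delta (3): add — endpoints in different components.
delta—eta (5): add — endpoints in different components.
delta—iota (5): add — endpoints in different components.
epsilon—eta (9): add — endpoints in different components.
The 4th edge added is epsilon—eta.

epsilon-eta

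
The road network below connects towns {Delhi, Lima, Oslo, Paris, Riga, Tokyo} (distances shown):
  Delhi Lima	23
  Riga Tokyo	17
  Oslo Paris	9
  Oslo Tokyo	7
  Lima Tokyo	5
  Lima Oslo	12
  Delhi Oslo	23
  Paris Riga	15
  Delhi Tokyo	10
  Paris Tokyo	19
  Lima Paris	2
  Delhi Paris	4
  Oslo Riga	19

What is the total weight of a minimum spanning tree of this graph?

33

Kruskal's algorithm — process edges by increasing weight (ties by edge label):
Lima Paris (2): add. Components now {Delhi} {Lima,Paris} {Oslo} {Tokyo} {Riga}
Delhi Paris (4): add. Components now {Delhi,Lima,Paris} {Oslo} {Tokyo} {Riga}
Lima Tokyo (5): add. Components now {Delhi,Lima,Paris,Tokyo} {Oslo} {Riga}
Oslo Tokyo (7): add. Components now {Delhi,Lima,Oslo,Paris,Tokyo} {Riga}
Oslo Paris (9): skip — Paris and Oslo already connected.
Delhi Tokyo (10): skip — Delhi and Tokyo already connected.
Lima Oslo (12): skip — Oslo and Lima already connected.
Paris Riga (15): add. Components now {Delhi,Lima,Oslo,Paris,Riga,Tokyo}
MST edges: Lima Paris, Delhi Paris, Lima Tokyo, Oslo Tokyo, Paris Riga; total weight 2+4+5+7+15 = 33.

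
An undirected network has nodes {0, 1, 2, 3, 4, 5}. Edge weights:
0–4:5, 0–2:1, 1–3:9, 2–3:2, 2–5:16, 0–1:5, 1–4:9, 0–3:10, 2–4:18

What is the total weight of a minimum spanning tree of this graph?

29

Prim's algorithm from 1:
Step 1: cheapest edge leaving the tree is 0–1 (5); add 0.
Step 2: cheapest edge leaving the tree is 0–2 (1); add 2.
Step 3: cheapest edge leaving the tree is 2–3 (2); add 3.
Step 4: cheapest edge leaving the tree is 0–4 (5); add 4.
Step 5: cheapest edge leaving the tree is 2–5 (16); add 5.
MST edges: 0–1, 0–2, 2–3, 0–4, 2–5; total weight 5+1+2+5+16 = 29.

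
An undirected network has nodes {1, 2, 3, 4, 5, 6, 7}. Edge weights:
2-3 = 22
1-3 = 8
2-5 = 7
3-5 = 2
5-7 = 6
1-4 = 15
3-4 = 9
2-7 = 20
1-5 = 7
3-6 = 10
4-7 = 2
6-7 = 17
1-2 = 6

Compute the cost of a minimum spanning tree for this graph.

33

Prim's algorithm from 6:
Step 1: frontier [3-6 10, 6-7 17] → take 3-6 (10); add 3.
Step 2: frontier [3-5 2, 1-3 8, 3-4 9, 2-3 22, 6-7 17] → take 3-5 (2); add 5.
Step 3: frontier [1-3 8, 3-4 9, 2-3 22, 5-7 6, 1-5 7, 2-5 7, 6-7 17] → take 5-7 (6); add 7.
Step 4: frontier [1-3 8, 3-4 9, 2-3 22, 1-5 7, 2-5 7, 4-7 2, 2-7 20] → take 4-7 (2); add 4.
Step 5: frontier [1-3 8, 2-3 22, 1-4 15, 1-5 7, 2-5 7, 2-7 20] → take 1-5 (7); add 1.
Step 6: frontier [1-2 6, 2-3 22, 2-5 7, 2-7 20] → take 1-2 (6); add 2.
MST edges: 3-6, 3-5, 5-7, 4-7, 1-5, 1-2; total weight 10+2+6+2+7+6 = 33.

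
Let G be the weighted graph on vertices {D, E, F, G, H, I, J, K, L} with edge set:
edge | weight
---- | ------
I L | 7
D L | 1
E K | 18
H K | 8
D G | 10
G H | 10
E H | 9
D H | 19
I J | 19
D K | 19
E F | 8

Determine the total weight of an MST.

72

Grow the tree from L using Prim:
Step 1: frontier [D L 1, I L 7] → take D L (1); add D.
Step 2: frontier [D G 10, D H 19, D K 19, I L 7] → take I L (7); add I.
Step 3: frontier [D G 10, D H 19, D K 19, I J 19] → take D G (10); add G.
Step 4: frontier [D H 19, D K 19, G H 10, I J 19] → take G H (10); add H.
Step 5: frontier [D K 19, H K 8, E H 9, I J 19] → take H K (8); add K.
Step 6: frontier [E H 9, I J 19, E K 18] → take E H (9); add E.
Step 7: frontier [E F 8, I J 19] → take E F (8); add F.
Step 8: frontier [I J 19] → take I J (19); add J.
MST edges: D L, I L, D G, G H, H K, E H, E F, I J; total weight 1+7+10+10+8+9+8+19 = 72.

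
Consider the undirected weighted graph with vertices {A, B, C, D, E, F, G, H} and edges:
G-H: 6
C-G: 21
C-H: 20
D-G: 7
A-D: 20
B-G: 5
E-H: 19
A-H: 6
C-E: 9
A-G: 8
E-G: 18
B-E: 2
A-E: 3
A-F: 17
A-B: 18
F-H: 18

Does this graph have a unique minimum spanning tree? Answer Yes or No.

No

Sort edges by weight, then run Kruskal:
B-E (2): add — endpoints in different components.
A-E (3): add — endpoints in different components.
B-G (5): add — endpoints in different components.
A-H (6): add — endpoints in different components.
G-H (6): skip — G and H already connected.
D-G (7): add — endpoints in different components.
A-G (8): skip — A and G already connected.
C-E (9): add — endpoints in different components.
A-F (17): add — endpoints in different components.
Non-tree edge G-H has weight 6, equal to the heaviest edge on its tree cycle — swapping gives another MST of the same weight. Not unique.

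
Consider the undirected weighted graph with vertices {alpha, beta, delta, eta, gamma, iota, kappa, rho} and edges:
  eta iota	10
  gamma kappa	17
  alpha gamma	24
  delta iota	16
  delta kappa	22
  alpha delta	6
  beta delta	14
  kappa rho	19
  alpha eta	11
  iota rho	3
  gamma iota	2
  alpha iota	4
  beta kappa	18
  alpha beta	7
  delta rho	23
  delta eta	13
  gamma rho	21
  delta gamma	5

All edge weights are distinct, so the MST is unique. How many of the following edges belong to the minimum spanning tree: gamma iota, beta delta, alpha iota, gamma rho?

Sort edges by weight, then run Kruskal:
gamma iota (2): add — endpoints in different components.
iota rho (3): add — endpoints in different components.
alpha iota (4): add — endpoints in different components.
delta gamma (5): add — endpoints in different components.
alpha delta (6): skip — alpha and delta already connected.
alpha beta (7): add — endpoints in different components.
eta iota (10): add — endpoints in different components.
alpha eta (11): skip — eta and alpha already connected.
delta eta (13): skip — eta and delta already connected.
beta delta (14): skip — delta and beta already connected.
delta iota (16): skip — delta and iota already connected.
gamma kappa (17): add — endpoints in different components.
MST edge set: {gamma iota, iota rho, alpha iota, delta gamma, alpha beta, eta iota, gamma kappa}.
Of the listed edges, {gamma iota, alpha iota} are in the MST → 2.

2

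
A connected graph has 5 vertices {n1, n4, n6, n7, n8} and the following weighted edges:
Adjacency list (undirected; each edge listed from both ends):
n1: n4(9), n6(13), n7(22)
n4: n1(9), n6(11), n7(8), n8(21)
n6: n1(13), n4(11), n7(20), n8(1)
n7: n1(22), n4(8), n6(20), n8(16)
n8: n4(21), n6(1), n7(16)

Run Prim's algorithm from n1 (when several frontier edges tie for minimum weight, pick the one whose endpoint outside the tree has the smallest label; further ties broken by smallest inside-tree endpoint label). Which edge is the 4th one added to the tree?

Grow the tree from n1 using Prim:
Step 1: frontier [n1-n4 9, n1-n6 13, n1-n7 22] → take n1-n4 (9); add n4.
Step 2: frontier [n1-n6 13, n1-n7 22, n4-n7 8, n4-n6 11, n4-n8 21] → take n4-n7 (8); add n7.
Step 3: frontier [n1-n6 13, n4-n6 11, n4-n8 21, n7-n8 16, n6-n7 20] → take n4-n6 (11); add n6.
Step 4: frontier [n4-n8 21, n6-n8 1, n7-n8 16] → take n6-n8 (1); add n8.
The 4th edge added is n6-n8.

n6-n8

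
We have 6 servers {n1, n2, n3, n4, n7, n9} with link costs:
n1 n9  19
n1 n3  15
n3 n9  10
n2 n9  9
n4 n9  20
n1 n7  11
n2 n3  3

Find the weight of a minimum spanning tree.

58

Prim, starting at n1.
Step 1: cheapest edge leaving the tree is n1 n7 (11); add n7.
Step 2: cheapest edge leaving the tree is n1 n3 (15); add n3.
Step 3: cheapest edge leaving the tree is n2 n3 (3); add n2.
Step 4: cheapest edge leaving the tree is n2 n9 (9); add n9.
Step 5: cheapest edge leaving the tree is n4 n9 (20); add n4.
MST edges: n1 n7, n1 n3, n2 n3, n2 n9, n4 n9; total weight 11+15+3+9+20 = 58.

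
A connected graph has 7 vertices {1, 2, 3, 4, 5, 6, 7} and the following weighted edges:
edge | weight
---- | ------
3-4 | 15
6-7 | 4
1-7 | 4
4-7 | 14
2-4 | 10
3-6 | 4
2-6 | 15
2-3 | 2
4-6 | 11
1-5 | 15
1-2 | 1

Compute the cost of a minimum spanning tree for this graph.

Grow the tree from 4 using Prim:
Step 1: cheapest edge leaving the tree is 2-4 (10); add 2.
Step 2: cheapest edge leaving the tree is 1-2 (1); add 1.
Step 3: cheapest edge leaving the tree is 2-3 (2); add 3.
Step 4: cheapest edge leaving the tree is 3-6 (4); add 6.
Step 5: cheapest edge leaving the tree is 1-7 (4); add 7.
Step 6: cheapest edge leaving the tree is 1-5 (15); add 5.
MST edges: 2-4, 1-2, 2-3, 3-6, 1-7, 1-5; total weight 10+1+2+4+4+15 = 36.

36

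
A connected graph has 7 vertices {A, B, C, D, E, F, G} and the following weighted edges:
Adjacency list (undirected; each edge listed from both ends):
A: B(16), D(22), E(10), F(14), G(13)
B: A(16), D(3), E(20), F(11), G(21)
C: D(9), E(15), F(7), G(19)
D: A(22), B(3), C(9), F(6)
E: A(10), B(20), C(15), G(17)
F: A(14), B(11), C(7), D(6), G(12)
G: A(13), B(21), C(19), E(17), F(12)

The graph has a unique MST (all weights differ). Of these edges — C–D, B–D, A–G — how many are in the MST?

2

Kruskal: consider edges lightest-first.
B–D (3): add — endpoints in different components.
D–F (6): add — endpoints in different components.
C–F (7): add — endpoints in different components.
C–D (9): skip — C and D already connected.
A–E (10): add — endpoints in different components.
B–F (11): skip — B and F already connected.
F–G (12): add — endpoints in different components.
A–G (13): add — endpoints in different components.
MST edge set: {B–D, D–F, C–F, A–E, F–G, A–G}.
Of the listed edges, {B–D, A–G} are in the MST → 2.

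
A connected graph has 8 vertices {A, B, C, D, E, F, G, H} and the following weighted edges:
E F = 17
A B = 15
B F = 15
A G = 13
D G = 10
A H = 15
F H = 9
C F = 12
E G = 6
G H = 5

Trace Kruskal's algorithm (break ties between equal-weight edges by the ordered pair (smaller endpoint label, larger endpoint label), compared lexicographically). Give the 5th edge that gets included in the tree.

Sort edges by weight, then run Kruskal:
G H (5): add — endpoints in different components.
E G (6): add — endpoints in different components.
F H (9): add — endpoints in different components.
D G (10): add — endpoints in different components.
C F (12): add — endpoints in different components.
A G (13): add — endpoints in different components.
A B (15): add — endpoints in different components.
The 5th edge added is C F.

C-F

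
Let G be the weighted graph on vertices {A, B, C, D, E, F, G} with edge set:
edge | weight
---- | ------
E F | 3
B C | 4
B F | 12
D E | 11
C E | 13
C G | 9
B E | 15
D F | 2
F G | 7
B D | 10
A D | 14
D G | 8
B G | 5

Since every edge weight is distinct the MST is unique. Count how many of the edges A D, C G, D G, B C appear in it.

2

Kruskal: consider edges lightest-first.
D F (2): add. Components now {A} {B} {C} {D,F} {E} {G}
E F (3): add. Components now {A} {B} {C} {D,E,F} {G}
B C (4): add. Components now {A} {B,C} {D,E,F} {G}
B G (5): add. Components now {A} {B,C,G} {D,E,F}
F G (7): add. Components now {A} {B,C,D,E,F,G}
D G (8): skip — D and G already connected.
C G (9): skip — C and G already connected.
B D (10): skip — B and D already connected.
D E (11): skip — D and E already connected.
B F (12): skip — B and F already connected.
C E (13): skip — C and E already connected.
A D (14): add. Components now {A,B,C,D,E,F,G}
MST edge set: {D F, E F, B C, B G, F G, A D}.
Of the listed edges, {A D, B C} are in the MST → 2.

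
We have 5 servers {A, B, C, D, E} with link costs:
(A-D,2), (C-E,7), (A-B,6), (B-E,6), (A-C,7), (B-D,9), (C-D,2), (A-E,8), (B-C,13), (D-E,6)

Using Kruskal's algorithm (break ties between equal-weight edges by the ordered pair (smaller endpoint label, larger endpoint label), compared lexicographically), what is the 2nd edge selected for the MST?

Kruskal: consider edges lightest-first.
A-D (2): add. Components now {A,D} {B} {C} {E}
C-D (2): add. Components now {A,C,D} {B} {E}
A-B (6): add. Components now {A,B,C,D} {E}
B-E (6): add. Components now {A,B,C,D,E}
The 2nd edge added is C-D.

C-D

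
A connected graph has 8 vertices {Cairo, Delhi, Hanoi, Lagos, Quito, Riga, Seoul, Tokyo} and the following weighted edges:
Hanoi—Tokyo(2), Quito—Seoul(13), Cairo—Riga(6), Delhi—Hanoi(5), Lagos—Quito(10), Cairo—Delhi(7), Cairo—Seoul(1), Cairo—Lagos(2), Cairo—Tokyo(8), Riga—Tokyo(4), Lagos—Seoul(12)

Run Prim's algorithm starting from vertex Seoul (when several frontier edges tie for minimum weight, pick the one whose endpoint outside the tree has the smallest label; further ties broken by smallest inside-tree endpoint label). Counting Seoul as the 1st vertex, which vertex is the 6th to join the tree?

Hanoi

Prim's algorithm from Seoul:
Step 1: cheapest edge leaving the tree is Cairo—Seoul (1); add Cairo.
Step 2: cheapest edge leaving the tree is Cairo—Lagos (2); add Lagos.
Step 3: cheapest edge leaving the tree is Cairo—Riga (6); add Riga.
Step 4: cheapest edge leaving the tree is Riga—Tokyo (4); add Tokyo.
Step 5: cheapest edge leaving the tree is Hanoi—Tokyo (2); add Hanoi.
Step 6: cheapest edge leaving the tree is Delhi—Hanoi (5); add Delhi.
Step 7: cheapest edge leaving the tree is Lagos—Quito (10); add Quito.
Vertex order: Seoul, Cairo, Lagos, Riga, Tokyo, Hanoi, Delhi, Quito. The 6th vertex is Hanoi.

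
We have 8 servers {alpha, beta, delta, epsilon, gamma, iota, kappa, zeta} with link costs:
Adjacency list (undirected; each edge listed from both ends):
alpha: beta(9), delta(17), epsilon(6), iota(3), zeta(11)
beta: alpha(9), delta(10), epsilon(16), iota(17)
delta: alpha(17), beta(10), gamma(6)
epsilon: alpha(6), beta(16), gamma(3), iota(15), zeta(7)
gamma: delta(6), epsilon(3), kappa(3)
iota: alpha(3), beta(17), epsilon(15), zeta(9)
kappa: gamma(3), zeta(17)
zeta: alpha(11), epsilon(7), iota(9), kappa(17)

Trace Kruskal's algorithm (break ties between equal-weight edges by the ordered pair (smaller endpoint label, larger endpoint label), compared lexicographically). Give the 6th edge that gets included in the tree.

Kruskal's algorithm — process edges by increasing weight (ties by edge label):
alpha—iota (3): add — endpoints in different components.
epsilon—gamma (3): add — endpoints in different components.
gamma—kappa (3): add — endpoints in different components.
alpha—epsilon (6): add — endpoints in different components.
delta—gamma (6): add — endpoints in different components.
epsilon—zeta (7): add — endpoints in different components.
alpha—beta (9): add — endpoints in different components.
The 6th edge added is epsilon—zeta.

epsilon-zeta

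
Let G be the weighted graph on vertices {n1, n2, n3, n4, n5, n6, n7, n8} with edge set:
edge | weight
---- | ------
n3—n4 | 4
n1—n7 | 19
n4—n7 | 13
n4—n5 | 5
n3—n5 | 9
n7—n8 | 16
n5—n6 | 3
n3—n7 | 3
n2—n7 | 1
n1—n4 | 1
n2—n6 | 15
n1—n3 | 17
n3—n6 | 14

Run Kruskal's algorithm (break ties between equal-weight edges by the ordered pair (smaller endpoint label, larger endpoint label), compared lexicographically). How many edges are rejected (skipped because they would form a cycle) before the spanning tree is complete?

Kruskal's algorithm — process edges by increasing weight (ties by edge label):
n1—n4 (1): add — endpoints in different components.
n2—n7 (1): add — endpoints in different components.
n3—n7 (3): add — endpoints in different components.
n5—n6 (3): add — endpoints in different components.
n3—n4 (4): add — endpoints in different components.
n4—n5 (5): add — endpoints in different components.
n3—n5 (9): skip — n5 and n3 already connected.
n4—n7 (13): skip — n7 and n4 already connected.
n3—n6 (14): skip — n6 and n3 already connected.
n2—n6 (15): skip — n2 and n6 already connected.
n7—n8 (16): add — endpoints in different components.
Edges rejected before the tree was complete: 4.

4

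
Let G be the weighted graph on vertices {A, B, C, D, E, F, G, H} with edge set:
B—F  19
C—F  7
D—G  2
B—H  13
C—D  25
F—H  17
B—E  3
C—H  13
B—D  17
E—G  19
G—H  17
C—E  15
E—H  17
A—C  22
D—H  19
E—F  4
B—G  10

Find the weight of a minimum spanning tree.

61

Kruskal: consider edges lightest-first.
D—G (2): add — endpoints in different components.
B—E (3): add — endpoints in different components.
E—F (4): add — endpoints in different components.
C—F (7): add — endpoints in different components.
B—G (10): add — endpoints in different components.
B—H (13): add — endpoints in different components.
C—H (13): skip — C and H already connected.
C—E (15): skip — C and E already connected.
B—D (17): skip — B and D already connected.
E—H (17): skip — E and H already connected.
F—H (17): skip — F and H already connected.
G—H (17): skip — G and H already connected.
B—F (19): skip — B and F already connected.
D—H (19): skip — D and H already connected.
E—G (19): skip — E and G already connected.
A—C (22): add — endpoints in different components.
MST edges: D—G, B—E, E—F, C—F, B—G, B—H, A—C; total weight 2+3+4+7+10+13+22 = 61.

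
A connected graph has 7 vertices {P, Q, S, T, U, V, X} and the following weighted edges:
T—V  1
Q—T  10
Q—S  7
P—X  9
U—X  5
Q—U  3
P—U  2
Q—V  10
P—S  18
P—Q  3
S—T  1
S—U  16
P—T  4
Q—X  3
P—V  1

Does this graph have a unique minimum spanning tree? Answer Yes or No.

Sort edges by weight, then run Kruskal:
P—V (1): add. Components now {X} {Q} {S} {P,V} {U} {T}
S—T (1): add. Components now {X} {Q} {S,T} {P,V} {U}
T—V (1): add. Components now {X} {Q} {P,S,T,V} {U}
P—U (2): add. Components now {X} {Q} {P,S,T,U,V}
P—Q (3): add. Components now {X} {P,Q,S,T,U,V}
Q—U (3): skip — Q and U already connected.
Q—X (3): add. Components now {P,Q,S,T,U,V,X}
Non-tree edge Q—U has weight 3, equal to the heaviest edge on its tree cycle — swapping gives another MST of the same weight. Not unique.

No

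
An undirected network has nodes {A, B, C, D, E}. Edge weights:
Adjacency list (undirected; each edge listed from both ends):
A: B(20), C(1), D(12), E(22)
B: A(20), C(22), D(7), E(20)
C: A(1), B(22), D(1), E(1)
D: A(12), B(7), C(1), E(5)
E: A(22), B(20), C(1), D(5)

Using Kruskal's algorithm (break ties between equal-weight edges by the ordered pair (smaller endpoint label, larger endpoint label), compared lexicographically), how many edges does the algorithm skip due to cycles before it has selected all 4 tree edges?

Kruskal's algorithm — process edges by increasing weight (ties by edge label):
A C (1): add — endpoints in different components.
C D (1): add — endpoints in different components.
C E (1): add — endpoints in different components.
D E (5): skip — D and E already connected.
B D (7): add — endpoints in different components.
Edges rejected before the tree was complete: 1.

1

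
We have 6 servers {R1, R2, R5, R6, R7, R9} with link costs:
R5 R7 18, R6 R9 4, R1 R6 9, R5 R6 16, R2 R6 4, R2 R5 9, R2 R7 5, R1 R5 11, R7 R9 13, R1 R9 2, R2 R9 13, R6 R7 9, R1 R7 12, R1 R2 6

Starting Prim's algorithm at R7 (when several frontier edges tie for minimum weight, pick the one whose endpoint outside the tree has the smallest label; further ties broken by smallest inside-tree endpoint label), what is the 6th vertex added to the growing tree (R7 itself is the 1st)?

R5

Prim, starting at R7.
Step 1: frontier [R2 R7 5, R6 R7 9, R1 R7 12, R7 R9 13, R5 R7 18] → take R2 R7 (5); add R2.
Step 2: frontier [R2 R6 4, R1 R2 6, R2 R5 9, R2 R9 13, R6 R7 9, R1 R7 12, R7 R9 13, R5 R7 18] → take R2 R6 (4); add R6.
Step 3: frontier [R1 R2 6, R2 R5 9, R2 R9 13, R6 R9 4, R1 R6 9, R5 R6 16, R1 R7 12, R7 R9 13, R5 R7 18] → take R6 R9 (4); add R9.
Step 4: frontier [R1 R2 6, R2 R5 9, R1 R6 9, R5 R6 16, R1 R7 12, R5 R7 18, R1 R9 2] → take R1 R9 (2); add R1.
Step 5: frontier [R1 R5 11, R2 R5 9, R5 R6 16, R5 R7 18] → take R2 R5 (9); add R5.
Vertex order: R7, R2, R6, R9, R1, R5. The 6th vertex is R5.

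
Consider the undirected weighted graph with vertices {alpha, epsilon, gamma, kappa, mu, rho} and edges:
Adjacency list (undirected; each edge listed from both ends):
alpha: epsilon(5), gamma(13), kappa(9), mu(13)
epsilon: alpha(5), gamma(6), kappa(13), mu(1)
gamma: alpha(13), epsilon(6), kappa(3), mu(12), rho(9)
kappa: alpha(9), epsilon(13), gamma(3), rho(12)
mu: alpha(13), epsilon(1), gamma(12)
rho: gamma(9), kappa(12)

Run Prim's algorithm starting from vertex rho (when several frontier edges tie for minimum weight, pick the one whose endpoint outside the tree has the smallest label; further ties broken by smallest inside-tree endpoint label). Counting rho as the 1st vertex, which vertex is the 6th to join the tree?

alpha

Prim, starting at rho.
Step 1: frontier [gamma—rho 9, kappa—rho 12] → take gamma—rho (9); add gamma.
Step 2: frontier [gamma—kappa 3, epsilon—gamma 6, gamma—mu 12, alpha—gamma 13, kappa—rho 12] → take gamma—kappa (3); add kappa.
Step 3: frontier [epsilon—gamma 6, gamma—mu 12, alpha—gamma 13, alpha—kappa 9, epsilon—kappa 13] → take epsilon—gamma (6); add epsilon.
Step 4: frontier [epsilon—mu 1, alpha—epsilon 5, gamma—mu 12, alpha—gamma 13, alpha—kappa 9] → take epsilon—mu (1); add mu.
Step 5: frontier [alpha—epsilon 5, alpha—gamma 13, alpha—kappa 9, alpha—mu 13] → take alpha—epsilon (5); add alpha.
Vertex order: rho, gamma, kappa, epsilon, mu, alpha. The 6th vertex is alpha.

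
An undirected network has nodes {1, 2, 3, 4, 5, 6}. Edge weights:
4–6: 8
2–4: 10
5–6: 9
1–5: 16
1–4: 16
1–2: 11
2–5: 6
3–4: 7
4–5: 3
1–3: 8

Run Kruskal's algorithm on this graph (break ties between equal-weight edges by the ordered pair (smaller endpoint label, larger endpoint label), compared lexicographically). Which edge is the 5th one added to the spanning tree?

Kruskal's algorithm — process edges by increasing weight (ties by edge label):
4–5 (3): add. Components now {1} {2} {3} {4,5} {6}
2–5 (6): add. Components now {1} {2,4,5} {3} {6}
3–4 (7): add. Components now {1} {2,3,4,5} {6}
1–3 (8): add. Components now {1,2,3,4,5} {6}
4–6 (8): add. Components now {1,2,3,4,5,6}
The 5th edge added is 4–6.

4-6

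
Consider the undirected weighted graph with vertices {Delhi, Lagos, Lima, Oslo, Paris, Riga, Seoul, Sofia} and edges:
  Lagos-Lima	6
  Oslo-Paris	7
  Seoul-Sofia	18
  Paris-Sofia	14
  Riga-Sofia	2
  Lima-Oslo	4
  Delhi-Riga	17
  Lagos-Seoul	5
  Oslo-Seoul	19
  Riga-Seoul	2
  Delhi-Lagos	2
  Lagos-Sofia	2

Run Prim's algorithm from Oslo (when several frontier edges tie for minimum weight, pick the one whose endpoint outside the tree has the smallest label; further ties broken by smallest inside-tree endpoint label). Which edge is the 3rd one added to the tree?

Delhi-Lagos

Grow the tree from Oslo using Prim:
Step 1: cheapest edge leaving the tree is Lima-Oslo (4); add Lima.
Step 2: cheapest edge leaving the tree is Lagos-Lima (6); add Lagos.
Step 3: cheapest edge leaving the tree is Delhi-Lagos (2); add Delhi.
Step 4: cheapest edge leaving the tree is Lagos-Sofia (2); add Sofia.
Step 5: cheapest edge leaving the tree is Riga-Sofia (2); add Riga.
Step 6: cheapest edge leaving the tree is Riga-Seoul (2); add Seoul.
Step 7: cheapest edge leaving the tree is Oslo-Paris (7); add Paris.
The 3rd edge added is Delhi-Lagos.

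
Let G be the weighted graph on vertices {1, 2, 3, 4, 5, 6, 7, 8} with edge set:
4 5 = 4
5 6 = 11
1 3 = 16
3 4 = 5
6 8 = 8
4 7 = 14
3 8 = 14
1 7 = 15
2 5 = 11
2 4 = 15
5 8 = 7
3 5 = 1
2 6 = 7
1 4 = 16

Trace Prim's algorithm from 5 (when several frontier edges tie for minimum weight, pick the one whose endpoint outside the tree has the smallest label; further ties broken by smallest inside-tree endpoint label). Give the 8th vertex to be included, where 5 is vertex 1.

Prim's algorithm from 5:
Step 1: frontier [3 5 1, 4 5 4, 5 8 7, 2 5 11, 5 6 11] → take 3 5 (1); add 3.
Step 2: frontier [3 4 5, 3 8 14, 1 3 16, 4 5 4, 5 8 7, 2 5 11, 5 6 11] → take 4 5 (4); add 4.
Step 3: frontier [3 8 14, 1 3 16, 4 7 14, 2 4 15, 1 4 16, 5 8 7, 2 5 11, 5 6 11] → take 5 8 (7); add 8.
Step 4: frontier [1 3 16, 4 7 14, 2 4 15, 1 4 16, 2 5 11, 5 6 11, 6 8 8] → take 6 8 (8); add 6.
Step 5: frontier [1 3 16, 4 7 14, 2 4 15, 1 4 16, 2 5 11, 2 6 7] → take 2 6 (7); add 2.
Step 6: frontier [1 3 16, 4 7 14, 1 4 16] → take 4 7 (14); add 7.
Step 7: frontier [1 3 16, 1 4 16, 1 7 15] → take 1 7 (15); add 1.
Vertex order: 5, 3, 4, 8, 6, 2, 7, 1. The 8th vertex is 1.

1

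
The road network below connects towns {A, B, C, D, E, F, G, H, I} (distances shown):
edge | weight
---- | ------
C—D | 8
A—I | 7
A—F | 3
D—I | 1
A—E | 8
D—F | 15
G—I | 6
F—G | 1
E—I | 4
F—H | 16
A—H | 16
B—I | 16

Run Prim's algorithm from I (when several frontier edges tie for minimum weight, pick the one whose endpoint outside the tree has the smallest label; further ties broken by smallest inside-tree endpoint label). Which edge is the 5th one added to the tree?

Prim, starting at I.
Step 1: cheapest edge leaving the tree is D—I (1); add D.
Step 2: cheapest edge leaving the tree is E—I (4); add E.
Step 3: cheapest edge leaving the tree is G—I (6); add G.
Step 4: cheapest edge leaving the tree is F—G (1); add F.
Step 5: cheapest edge leaving the tree is A—F (3); add A.
Step 6: cheapest edge leaving the tree is C—D (8); add C.
Step 7: cheapest edge leaving the tree is B—I (16); add B.
Step 8: cheapest edge leaving the tree is A—H (16); add H.
The 5th edge added is A—F.

A-F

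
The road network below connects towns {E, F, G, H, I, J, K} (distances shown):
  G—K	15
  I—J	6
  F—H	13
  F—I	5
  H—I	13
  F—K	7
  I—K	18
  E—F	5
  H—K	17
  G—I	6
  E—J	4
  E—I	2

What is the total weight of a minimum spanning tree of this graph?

Kruskal: consider edges lightest-first.
E—I (2): add. Components now {E,I} {F} {G} {H} {J} {K}
E—J (4): add. Components now {E,I,J} {F} {G} {H} {K}
E—F (5): add. Components now {E,F,I,J} {G} {H} {K}
F—I (5): skip — F and I already connected.
G—I (6): add. Components now {E,F,G,I,J} {H} {K}
I—J (6): skip — I and J already connected.
F—K (7): add. Components now {E,F,G,I,J,K} {H}
F—H (13): add. Components now {E,F,G,H,I,J,K}
MST edges: E—I, E—J, E—F, G—I, F—K, F—H; total weight 2+4+5+6+7+13 = 37.

37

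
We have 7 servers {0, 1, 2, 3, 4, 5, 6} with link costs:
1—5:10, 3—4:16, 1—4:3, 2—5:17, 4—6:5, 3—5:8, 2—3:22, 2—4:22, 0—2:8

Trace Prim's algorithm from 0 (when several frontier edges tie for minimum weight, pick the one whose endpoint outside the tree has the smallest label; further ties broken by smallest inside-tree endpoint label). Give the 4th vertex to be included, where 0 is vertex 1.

3

Prim's algorithm from 0:
Step 1: frontier [0—2 8] → take 0—2 (8); add 2.
Step 2: frontier [2—5 17, 2—3 22, 2—4 22] → take 2—5 (17); add 5.
Step 3: frontier [2—3 22, 2—4 22, 3—5 8, 1—5 10] → take 3—5 (8); add 3.
Step 4: frontier [2—4 22, 3—4 16, 1—5 10] → take 1—5 (10); add 1.
Step 5: frontier [1—4 3, 2—4 22, 3—4 16] → take 1—4 (3); add 4.
Step 6: frontier [4—6 5] → take 4—6 (5); add 6.
Vertex order: 0, 2, 5, 3, 1, 4, 6. The 4th vertex is 3.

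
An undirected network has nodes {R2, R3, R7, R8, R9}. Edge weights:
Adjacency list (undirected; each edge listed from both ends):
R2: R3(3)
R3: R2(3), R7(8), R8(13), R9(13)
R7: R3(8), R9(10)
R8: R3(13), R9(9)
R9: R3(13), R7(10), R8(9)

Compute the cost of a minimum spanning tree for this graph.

30

Grow the tree from R2 using Prim:
Step 1: frontier [R2 R3 3] → take R2 R3 (3); add R3.
Step 2: frontier [R3 R7 8, R3 R8 13, R3 R9 13] → take R3 R7 (8); add R7.
Step 3: frontier [R3 R8 13, R3 R9 13, R7 R9 10] → take R7 R9 (10); add R9.
Step 4: frontier [R3 R8 13, R8 R9 9] → take R8 R9 (9); add R8.
MST edges: R2 R3, R3 R7, R7 R9, R8 R9; total weight 3+8+10+9 = 30.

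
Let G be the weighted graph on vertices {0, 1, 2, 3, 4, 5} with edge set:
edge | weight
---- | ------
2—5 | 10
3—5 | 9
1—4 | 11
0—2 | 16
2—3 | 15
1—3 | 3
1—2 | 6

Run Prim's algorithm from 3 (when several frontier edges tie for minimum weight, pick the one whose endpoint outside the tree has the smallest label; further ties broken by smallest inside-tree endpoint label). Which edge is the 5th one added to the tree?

0-2

Prim, starting at 3.
Step 1: frontier [1—3 3, 3—5 9, 2—3 15] → take 1—3 (3); add 1.
Step 2: frontier [1—2 6, 1—4 11, 3—5 9, 2—3 15] → take 1—2 (6); add 2.
Step 3: frontier [1—4 11, 2—5 10, 0—2 16, 3—5 9] → take 3—5 (9); add 5.
Step 4: frontier [1—4 11, 0—2 16] → take 1—4 (11); add 4.
Step 5: frontier [0—2 16] → take 0—2 (16); add 0.
The 5th edge added is 0—2.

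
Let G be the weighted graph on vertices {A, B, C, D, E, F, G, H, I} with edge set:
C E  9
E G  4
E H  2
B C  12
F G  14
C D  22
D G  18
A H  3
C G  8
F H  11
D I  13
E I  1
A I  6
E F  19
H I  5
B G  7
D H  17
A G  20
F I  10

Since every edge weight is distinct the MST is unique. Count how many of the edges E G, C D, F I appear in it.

2

Kruskal: consider edges lightest-first.
E I (1): add — endpoints in different components.
E H (2): add — endpoints in different components.
A H (3): add — endpoints in different components.
E G (4): add — endpoints in different components.
H I (5): skip — H and I already connected.
A I (6): skip — A and I already connected.
B G (7): add — endpoints in different components.
C G (8): add — endpoints in different components.
C E (9): skip — C and E already connected.
F I (10): add — endpoints in different components.
F H (11): skip — F and H already connected.
B C (12): skip — B and C already connected.
D I (13): add — endpoints in different components.
MST edge set: {E I, E H, A H, E G, B G, C G, F I, D I}.
Of the listed edges, {E G, F I} are in the MST → 2.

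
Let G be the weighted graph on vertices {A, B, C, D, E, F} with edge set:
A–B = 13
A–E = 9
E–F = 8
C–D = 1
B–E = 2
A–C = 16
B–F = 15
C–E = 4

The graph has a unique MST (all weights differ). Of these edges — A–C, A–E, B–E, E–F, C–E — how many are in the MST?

Kruskal: consider edges lightest-first.
C–D (1): add. Components now {A} {B} {C,D} {E} {F}
B–E (2): add. Components now {A} {B,E} {C,D} {F}
C–E (4): add. Components now {A} {B,C,D,E} {F}
E–F (8): add. Components now {A} {B,C,D,E,F}
A–E (9): add. Components now {A,B,C,D,E,F}
MST edge set: {C–D, B–E, C–E, E–F, A–E}.
Of the listed edges, {A–E, B–E, E–F, C–E} are in the MST → 4.

4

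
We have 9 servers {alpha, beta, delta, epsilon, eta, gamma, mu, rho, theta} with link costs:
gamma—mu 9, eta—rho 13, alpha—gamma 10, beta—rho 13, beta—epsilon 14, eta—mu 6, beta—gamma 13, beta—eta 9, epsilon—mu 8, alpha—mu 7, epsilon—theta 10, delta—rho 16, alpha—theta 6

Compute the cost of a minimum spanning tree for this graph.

74

Sort edges by weight, then run Kruskal:
alpha—theta (6): add — endpoints in different components.
eta—mu (6): add — endpoints in different components.
alpha—mu (7): add — endpoints in different components.
epsilon—mu (8): add — endpoints in different components.
beta—eta (9): add — endpoints in different components.
gamma—mu (9): add — endpoints in different components.
alpha—gamma (10): skip — gamma and alpha already connected.
epsilon—theta (10): skip — theta and epsilon already connected.
beta—gamma (13): skip — gamma and beta already connected.
beta—rho (13): add — endpoints in different components.
eta—rho (13): skip — eta and rho already connected.
beta—epsilon (14): skip — beta and epsilon already connected.
delta—rho (16): add — endpoints in different components.
MST edges: alpha—theta, eta—mu, alpha—mu, epsilon—mu, beta—eta, gamma—mu, beta—rho, delta—rho; total weight 6+6+7+8+9+9+13+16 = 74.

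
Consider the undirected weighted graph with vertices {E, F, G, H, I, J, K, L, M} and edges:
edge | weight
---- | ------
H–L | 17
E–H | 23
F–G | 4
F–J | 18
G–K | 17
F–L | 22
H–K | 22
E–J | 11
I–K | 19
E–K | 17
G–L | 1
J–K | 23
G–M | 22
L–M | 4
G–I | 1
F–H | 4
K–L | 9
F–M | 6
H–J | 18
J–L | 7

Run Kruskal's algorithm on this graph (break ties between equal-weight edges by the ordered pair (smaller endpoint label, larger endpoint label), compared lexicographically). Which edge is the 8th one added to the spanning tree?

Kruskal's algorithm — process edges by increasing weight (ties by edge label):
G–I (1): add — endpoints in different components.
G–L (1): add — endpoints in different components.
F–G (4): add — endpoints in different components.
F–H (4): add — endpoints in different components.
L–M (4): add — endpoints in different components.
F–M (6): skip — F and M already connected.
J–L (7): add — endpoints in different components.
K–L (9): add — endpoints in different components.
E–J (11): add — endpoints in different components.
The 8th edge added is E–J.

E-J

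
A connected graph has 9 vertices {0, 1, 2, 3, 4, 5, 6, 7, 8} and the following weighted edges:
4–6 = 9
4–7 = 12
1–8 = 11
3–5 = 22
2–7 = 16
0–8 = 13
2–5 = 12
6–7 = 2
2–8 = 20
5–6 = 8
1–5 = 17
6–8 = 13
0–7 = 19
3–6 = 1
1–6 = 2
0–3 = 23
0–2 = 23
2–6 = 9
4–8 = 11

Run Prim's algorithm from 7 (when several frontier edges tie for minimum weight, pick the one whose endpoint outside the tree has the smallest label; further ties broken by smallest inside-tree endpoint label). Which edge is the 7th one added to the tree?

1-8

Prim, starting at 7.
Step 1: cheapest edge leaving the tree is 6–7 (2); add 6.
Step 2: cheapest edge leaving the tree is 3–6 (1); add 3.
Step 3: cheapest edge leaving the tree is 1–6 (2); add 1.
Step 4: cheapest edge leaving the tree is 5–6 (8); add 5.
Step 5: cheapest edge leaving the tree is 2–6 (9); add 2.
Step 6: cheapest edge leaving the tree is 4–6 (9); add 4.
Step 7: cheapest edge leaving the tree is 1–8 (11); add 8.
Step 8: cheapest edge leaving the tree is 0–8 (13); add 0.
The 7th edge added is 1–8.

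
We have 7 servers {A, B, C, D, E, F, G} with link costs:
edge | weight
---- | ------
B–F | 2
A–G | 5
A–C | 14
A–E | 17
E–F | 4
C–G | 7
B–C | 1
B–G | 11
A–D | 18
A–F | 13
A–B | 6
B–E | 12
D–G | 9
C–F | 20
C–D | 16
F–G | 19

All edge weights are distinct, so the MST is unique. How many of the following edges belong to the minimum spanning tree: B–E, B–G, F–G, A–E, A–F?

Sort edges by weight, then run Kruskal:
B–C (1): add. Components now {A} {B,C} {D} {E} {F} {G}
B–F (2): add. Components now {A} {B,C,F} {D} {E} {G}
E–F (4): add. Components now {A} {B,C,E,F} {D} {G}
A–G (5): add. Components now {A,G} {B,C,E,F} {D}
A–B (6): add. Components now {A,B,C,E,F,G} {D}
C–G (7): skip — C and G already connected.
D–G (9): add. Components now {A,B,C,D,E,F,G}
MST edge set: {B–C, B–F, E–F, A–G, A–B, D–G}.
Of the listed edges, {} are in the MST → 0.

0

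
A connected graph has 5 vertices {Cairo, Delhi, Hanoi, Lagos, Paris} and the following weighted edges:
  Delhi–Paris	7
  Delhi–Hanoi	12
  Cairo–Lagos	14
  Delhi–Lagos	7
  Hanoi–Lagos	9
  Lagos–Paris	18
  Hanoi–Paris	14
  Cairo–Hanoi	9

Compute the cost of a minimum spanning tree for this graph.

32

Prim, starting at Paris.
Step 1: cheapest edge leaving the tree is Delhi–Paris (7); add Delhi.
Step 2: cheapest edge leaving the tree is Delhi–Lagos (7); add Lagos.
Step 3: cheapest edge leaving the tree is Hanoi–Lagos (9); add Hanoi.
Step 4: cheapest edge leaving the tree is Cairo–Hanoi (9); add Cairo.
MST edges: Delhi–Paris, Delhi–Lagos, Hanoi–Lagos, Cairo–Hanoi; total weight 7+7+9+9 = 32.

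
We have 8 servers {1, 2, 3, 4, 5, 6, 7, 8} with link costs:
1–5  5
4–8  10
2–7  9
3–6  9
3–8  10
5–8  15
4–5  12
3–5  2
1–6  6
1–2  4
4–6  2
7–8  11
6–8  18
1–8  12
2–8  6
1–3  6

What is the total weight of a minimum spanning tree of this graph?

Prim, starting at 8.
Step 1: cheapest edge leaving the tree is 2–8 (6); add 2.
Step 2: cheapest edge leaving the tree is 1–2 (4); add 1.
Step 3: cheapest edge leaving the tree is 1–5 (5); add 5.
Step 4: cheapest edge leaving the tree is 3–5 (2); add 3.
Step 5: cheapest edge leaving the tree is 1–6 (6); add 6.
Step 6: cheapest edge leaving the tree is 4–6 (2); add 4.
Step 7: cheapest edge leaving the tree is 2–7 (9); add 7.
MST edges: 2–8, 1–2, 1–5, 3–5, 1–6, 4–6, 2–7; total weight 6+4+5+2+6+2+9 = 34.

34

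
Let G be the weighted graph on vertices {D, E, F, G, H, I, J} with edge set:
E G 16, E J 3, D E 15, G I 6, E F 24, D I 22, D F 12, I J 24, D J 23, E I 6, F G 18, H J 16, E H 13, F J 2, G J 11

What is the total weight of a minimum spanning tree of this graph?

42

Sort edges by weight, then run Kruskal:
F J (2): add. Components now {D} {E} {F,J} {G} {H} {I}
E J (3): add. Components now {D} {E,F,J} {G} {H} {I}
E I (6): add. Components now {D} {E,F,I,J} {G} {H}
G I (6): add. Components now {D} {E,F,G,I,J} {H}
G J (11): skip — G and J already connected.
D F (12): add. Components now {D,E,F,G,I,J} {H}
E H (13): add. Components now {D,E,F,G,H,I,J}
MST edges: F J, E J, E I, G I, D F, E H; total weight 2+3+6+6+12+13 = 42.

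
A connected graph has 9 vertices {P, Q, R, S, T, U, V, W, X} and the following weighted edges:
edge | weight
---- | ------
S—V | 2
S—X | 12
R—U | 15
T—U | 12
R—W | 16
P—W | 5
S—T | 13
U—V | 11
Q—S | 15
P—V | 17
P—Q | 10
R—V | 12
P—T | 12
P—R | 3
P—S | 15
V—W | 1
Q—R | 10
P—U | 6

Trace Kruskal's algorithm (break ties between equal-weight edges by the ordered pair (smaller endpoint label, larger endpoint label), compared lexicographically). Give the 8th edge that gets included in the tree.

Kruskal: consider edges lightest-first.
V—W (1): add — endpoints in different components.
S—V (2): add — endpoints in different components.
P—R (3): add — endpoints in different components.
P—W (5): add — endpoints in different components.
P—U (6): add — endpoints in different components.
P—Q (10): add — endpoints in different components.
Q—R (10): skip — R and Q already connected.
U—V (11): skip — V and U already connected.
P—T (12): add — endpoints in different components.
R—V (12): skip — V and R already connected.
S—X (12): add — endpoints in different components.
The 8th edge added is S—X.

S-X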